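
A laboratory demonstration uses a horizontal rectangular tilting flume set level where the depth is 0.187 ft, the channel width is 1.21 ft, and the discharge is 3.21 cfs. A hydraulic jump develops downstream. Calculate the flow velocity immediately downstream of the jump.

V₂ = 1.84 ft/s

q = Q/b = 3.21/1.21 = 2.65 ft²/s; V₁ = q/y₁ = 14.2 ft/s. Fr₁ = V₁/√(g·y₁) = 5.78.
By Bélanger, y₂/y₁ = ½[√(1 + 8Fr₁²) − 1] = ½[√268.4 − 1] = 7.69.
y₂ = 7.69 × 0.187 = 1.44 ft.
V₂ = q/y₂ = 2.65/1.44 = 1.84 ft/s.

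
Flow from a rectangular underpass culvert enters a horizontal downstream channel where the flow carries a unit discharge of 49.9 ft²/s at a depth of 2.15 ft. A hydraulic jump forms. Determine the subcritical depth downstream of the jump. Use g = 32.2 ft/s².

y₂ = 7.47 ft

V₁ = q/y₁ = 49.9/2.15 = 23.2 ft/s. Fr₁ = V₁/√(g·y₁) = 23.2/√(32.2×2.15) = 2.79.
Conjugate-depth relation: y₂/y₁ = ½[√(1 + 8Fr₁²) − 1] = ½[√63.25 − 1] = 3.48.
y₂ = 3.48 × 2.15 = 7.47 ft.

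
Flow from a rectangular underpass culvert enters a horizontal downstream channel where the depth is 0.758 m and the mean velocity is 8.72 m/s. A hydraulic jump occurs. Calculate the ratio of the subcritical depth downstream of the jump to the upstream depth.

y₂/y₁ = 4.05

Fr₁ = V₁/√(g·y₁) = 8.72/√(9.81×0.758) = 3.20.
By Bélanger, y₂/y₁ = ½[√(1 + 8Fr₁²) − 1] = ½[√82.81 − 1] = 4.05.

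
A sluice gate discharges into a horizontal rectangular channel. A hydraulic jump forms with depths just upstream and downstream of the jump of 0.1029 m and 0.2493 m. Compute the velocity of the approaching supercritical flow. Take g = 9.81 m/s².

For a rectangular channel the momentum equation gives q² = ½·g·y₁·y₂·(y₁ + y₂) = ½×9.81×0.1029×0.2493×0.3522 = 0.04432.
q = √0.04432 = 0.2105 m²/s.
V₁ = q/y₁ = 0.2105/0.1029 = 2.046 m/s.

V₁ = 2.046 m/s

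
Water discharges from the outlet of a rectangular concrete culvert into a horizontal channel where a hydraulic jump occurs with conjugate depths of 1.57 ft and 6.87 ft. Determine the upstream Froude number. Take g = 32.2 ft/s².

For a rectangular channel the momentum equation gives q² = ½·g·y₁·y₂·(y₁ + y₂) = ½×32.2×1.57×6.87×8.44 = 1466.
q = √1466 = 38.3 ft²/s.
V₁ = q/y₁ = 24.4 ft/s; Fr₁ = V₁/√(g·y₁) = 3.43.

Fr₁ = 3.43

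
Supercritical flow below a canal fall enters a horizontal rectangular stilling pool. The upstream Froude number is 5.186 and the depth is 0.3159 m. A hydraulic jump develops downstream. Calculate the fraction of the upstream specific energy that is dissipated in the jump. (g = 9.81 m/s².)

Fr₁ = 5.186 (given).
Sequent-depth ratio: y₂/y₁ = ½[√(1 + 8Fr₁²) − 1] = ½[√216.16 − 1] = 6.851.
y₂ = 6.851 × 0.3159 = 2.164 m.
E₁ = y₁(1 + Fr₁²/2) = 0.3159×(1 + 5.186²/2) = 4.564 m. ΔE = (y₂ − y₁)³/(4y₁y₂) = 2.309 m. ΔE/E₁ = 2.309/4.564 = 0.506.

ΔE/E₁ = 0.506 (50.6%)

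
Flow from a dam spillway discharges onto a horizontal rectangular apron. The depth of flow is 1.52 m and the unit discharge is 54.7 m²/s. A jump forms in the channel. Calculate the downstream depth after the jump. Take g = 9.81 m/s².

y₂ = 19.3 m

V₁ = q/y₁ = 54.7/1.52 = 36.0 m/s. Fr₁ = V₁/√(g·y₁) = 36.0/√(9.81×1.52) = 9.32.
By Bélanger, y₂/y₁ = ½[√(1 + 8Fr₁²) − 1] = ½[√695.8 − 1] = 12.7.
y₂ = 12.7 × 1.52 = 19.3 m.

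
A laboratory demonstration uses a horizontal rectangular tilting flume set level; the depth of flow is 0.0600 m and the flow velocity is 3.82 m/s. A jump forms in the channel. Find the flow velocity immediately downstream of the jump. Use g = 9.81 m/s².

Fr₁ = V₁/√(g·y₁) = 3.82/√(9.81×0.0600) = 4.98.
Sequent-depth ratio: y₂/y₁ = ½[√(1 + 8Fr₁²) − 1] = ½[√199.3 − 1] = 6.56.
y₂ = 6.56 × 0.0600 = 0.394 m.
q = V₁·y₁ = 3.82 × 0.0600 = 0.229 m²/s.
V₂ = q/y₂ = 0.229/0.394 = 0.582 m/s.

V₂ = 0.582 m/s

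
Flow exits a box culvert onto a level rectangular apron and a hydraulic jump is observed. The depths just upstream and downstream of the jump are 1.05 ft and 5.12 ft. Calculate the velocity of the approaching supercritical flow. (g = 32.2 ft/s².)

For a rectangular channel the momentum equation gives q² = ½·g·y₁·y₂·(y₁ + y₂) = ½×32.2×1.05×5.12×6.17 = 534.
q = √534 = 23.1 ft²/s.
V₁ = q/y₁ = 23.1/1.05 = 22.0 ft/s.

V₁ = 22.0 ft/s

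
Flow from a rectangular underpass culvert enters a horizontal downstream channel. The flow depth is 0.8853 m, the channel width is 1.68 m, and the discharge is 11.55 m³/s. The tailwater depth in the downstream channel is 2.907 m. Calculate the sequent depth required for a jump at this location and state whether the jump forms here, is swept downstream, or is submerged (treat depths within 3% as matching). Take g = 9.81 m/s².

y₂ = 2.886 m; the jump forms here

q = Q/b = 11.55/1.68 = 6.875 m²/s; V₁ = q/y₁ = 7.766 m/s. Fr₁ = V₁/√(g·y₁) = 2.635.
Bélanger equation: y₂/y₁ = ½[√(1 + 8Fr₁²) − 1] = ½[√56.551 − 1] = 3.260.
y₂ = 3.260 × 0.8853 = 2.886 m.
Tailwater y_tw = 2.907 m: y_tw ≈ y₂, so the jump forms here.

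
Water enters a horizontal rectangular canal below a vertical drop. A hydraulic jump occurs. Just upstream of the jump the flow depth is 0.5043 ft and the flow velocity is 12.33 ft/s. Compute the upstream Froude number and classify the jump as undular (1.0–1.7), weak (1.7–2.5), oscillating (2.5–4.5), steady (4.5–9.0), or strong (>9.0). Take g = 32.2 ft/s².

Fr₁ = V₁/√(g·y₁) = 12.33/√(32.2×0.5043) = 3.060.
Fr₁ = 3.060 lies in the oscillating range.

Fr₁ = 3.060; oscillating jump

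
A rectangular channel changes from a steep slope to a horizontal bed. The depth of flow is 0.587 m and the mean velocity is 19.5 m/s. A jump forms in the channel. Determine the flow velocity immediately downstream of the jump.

V₂ = 1.77 m/s

Fr₁ = V₁/√(g·y₁) = 19.5/√(9.81×0.587) = 8.13.
Conjugate-depth relation: y₂/y₁ = ½[√(1 + 8Fr₁²) − 1] = ½[√529.3 − 1] = 11.0.
y₂ = 11.0 × 0.587 = 6.46 m.
q = V₁·y₁ = 19.5 × 0.587 = 11.4 m²/s.
V₂ = q/y₂ = 11.4/6.46 = 1.77 m/s.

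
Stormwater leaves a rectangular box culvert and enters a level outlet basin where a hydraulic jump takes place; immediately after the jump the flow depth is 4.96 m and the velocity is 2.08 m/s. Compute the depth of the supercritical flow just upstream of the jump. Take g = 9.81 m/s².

Fr₂ = V₂/√(g·y₂) = 2.08/√(9.81×4.96) = 0.298.
Applying the sequent-depth relation in reverse, y₁/y₂ = ½[√(1 + 8Fr₂²) − 1] = ½[√1.711 − 1] = 0.154.
y₁ = 0.154 × 4.96 = 0.764 m.

y₁ = 0.764 m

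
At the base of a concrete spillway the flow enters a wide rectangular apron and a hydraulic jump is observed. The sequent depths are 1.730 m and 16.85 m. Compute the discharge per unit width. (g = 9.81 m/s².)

q = 51.54 m²/s

For a rectangular channel the momentum equation gives q² = ½·g·y₁·y₂·(y₁ + y₂) = ½×9.81×1.730×16.85×18.58 = 2657.
q = √2657 = 51.54 m²/s.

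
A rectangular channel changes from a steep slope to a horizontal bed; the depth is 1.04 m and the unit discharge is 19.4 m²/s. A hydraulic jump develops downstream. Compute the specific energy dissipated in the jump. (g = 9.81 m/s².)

ΔE = 10.4 m

V₁ = q/y₁ = 19.4/1.04 = 18.7 m/s. Fr₁ = V₁/√(g·y₁) = 18.7/√(9.81×1.04) = 5.84.
By Bélanger, y₂/y₁ = ½[√(1 + 8Fr₁²) − 1] = ½[√273.9 − 1] = 7.77.
y₂ = 7.77 × 1.04 = 8.09 m.
Head loss: ΔE = (y₂ − y₁)³/(4y₁y₂) = (8.09 − 1.04)³/(4×1.04×8.09) = 350/33.6 = 10.4 m.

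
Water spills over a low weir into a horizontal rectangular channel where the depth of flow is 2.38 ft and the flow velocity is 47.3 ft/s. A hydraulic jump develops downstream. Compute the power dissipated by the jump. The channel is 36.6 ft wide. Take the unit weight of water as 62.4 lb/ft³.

Fr₁ = V₁/√(g·y₁) = 47.3/√(32.2×2.38) = 5.40.
By Bélanger, y₂/y₁ = ½[√(1 + 8Fr₁²) − 1] = ½[√234.5 − 1] = 7.16.
y₂ = 7.16 × 2.38 = 17.0 ft.
q = V₁·y₁ = 47.3 × 2.38 = 113 ft²/s. V₂ = q/y₂ = 113/17.0 = 6.61 ft/s. E₁ = y₁ + V₁²/2g = 37.1 ft; E₂ = y₂ + V₂²/2g = 17.7 ft. ΔE = E₁ − E₂ = 19.4 ft.
Q = q·b = 113 × 36.6 = 4120 cfs. P = γ·Q·ΔE/550 = 62.4 × 4120 × 19.4 / 550 = 9072 hp.

P = 9072 hp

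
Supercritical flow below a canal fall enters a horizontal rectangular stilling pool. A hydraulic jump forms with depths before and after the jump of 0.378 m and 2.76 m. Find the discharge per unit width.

q = 4.01 m²/s

For a rectangular channel the momentum equation gives q² = ½·g·y₁·y₂·(y₁ + y₂) = ½×9.81×0.378×2.76×3.14 = 16.1.
q = √16.1 = 4.01 m²/s.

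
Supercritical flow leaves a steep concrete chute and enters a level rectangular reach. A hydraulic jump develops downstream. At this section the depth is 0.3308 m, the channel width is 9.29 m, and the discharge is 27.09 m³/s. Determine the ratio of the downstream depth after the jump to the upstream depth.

q = Q/b = 27.09/9.29 = 2.916 m²/s; V₁ = q/y₁ = 8.815 m/s. Fr₁ = V₁/√(g·y₁) = 4.893.
From the momentum equation for a rectangular channel, y₂/y₁ = ½[√(1 + 8Fr₁²) − 1] = ½[√192.56 − 1] = 6.438.

y₂/y₁ = 6.438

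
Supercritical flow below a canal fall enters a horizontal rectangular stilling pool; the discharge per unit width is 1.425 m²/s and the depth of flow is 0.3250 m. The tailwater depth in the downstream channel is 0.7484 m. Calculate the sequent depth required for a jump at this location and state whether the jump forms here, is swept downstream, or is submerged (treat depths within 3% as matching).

V₁ = q/y₁ = 1.425/0.3250 = 4.385 m/s. Fr₁ = V₁/√(g·y₁) = 4.385/√(9.81×0.3250) = 2.456.
Bélanger equation: y₂/y₁ = ½[√(1 + 8Fr₁²) − 1] = ½[√49.239 − 1] = 3.009.
y₂ = 3.009 × 0.3250 = 0.9778 m.
Tailwater y_tw = 0.7484 m: y_tw < y₂, so the jump is swept downstream.

y₂ = 0.9778 m; the jump is swept downstream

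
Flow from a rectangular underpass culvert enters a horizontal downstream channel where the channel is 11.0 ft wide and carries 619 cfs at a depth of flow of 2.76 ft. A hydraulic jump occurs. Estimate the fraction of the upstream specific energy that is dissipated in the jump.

ΔE/E₁ = 0.118 (11.8%)

q = Q/b = 619/11.0 = 56.3 ft²/s; V₁ = q/y₁ = 20.4 ft/s. Fr₁ = V₁/√(g·y₁) = 2.16.
Sequent-depth ratio: y₂/y₁ = ½[√(1 + 8Fr₁²) − 1] = ½[√38.42 − 1] = 2.60.
y₂ = 2.60 × 2.76 = 7.17 ft.
E₁ = y₁ + V₁²/2g = 9.21 ft. ΔE = (y₂ − y₁)³/(4y₁y₂) = 1.09 ft. ΔE/E₁ = 1.09/9.21 = 0.118.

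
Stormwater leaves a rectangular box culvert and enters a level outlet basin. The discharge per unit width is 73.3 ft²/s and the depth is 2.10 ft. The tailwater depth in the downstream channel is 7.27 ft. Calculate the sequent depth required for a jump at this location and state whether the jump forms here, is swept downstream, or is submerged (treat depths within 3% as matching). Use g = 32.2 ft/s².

y₂ = 11.6 ft; the jump is swept downstream

V₁ = q/y₁ = 73.3/2.10 = 34.9 ft/s. Fr₁ = V₁/√(g·y₁) = 34.9/√(32.2×2.10) = 4.24.
Sequent-depth ratio: y₂/y₁ = ½[√(1 + 8Fr₁²) − 1] = ½[√145.1 − 1] = 5.52.
y₂ = 5.52 × 2.10 = 11.6 ft.
Tailwater y_tw = 7.27 ft: y_tw < y₂, so the jump is swept downstream.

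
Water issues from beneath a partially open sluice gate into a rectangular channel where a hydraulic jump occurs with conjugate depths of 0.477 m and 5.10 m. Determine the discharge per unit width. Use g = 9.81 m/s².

For a rectangular channel the momentum equation gives q² = ½·g·y₁·y₂·(y₁ + y₂) = ½×9.81×0.477×5.10×5.58 = 66.5.
q = √66.5 = 8.16 m²/s.

q = 8.16 m²/s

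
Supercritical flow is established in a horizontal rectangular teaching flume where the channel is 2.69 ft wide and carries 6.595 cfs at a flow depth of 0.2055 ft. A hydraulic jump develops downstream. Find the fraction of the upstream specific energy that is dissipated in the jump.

ΔE/E₁ = 0.458 (45.8%)

q = Q/b = 6.595/2.69 = 2.452 ft²/s; V₁ = q/y₁ = 11.93 ft/s. Fr₁ = V₁/√(g·y₁) = 4.638.
Bélanger equation: y₂/y₁ = ½[√(1 + 8Fr₁²) − 1] = ½[√173.08 − 1] = 6.078.
y₂ = 6.078 × 0.2055 = 1.249 ft.
E₁ = y₁ + V₁²/2g = 2.416 ft. ΔE = (y₂ − y₁)³/(4y₁y₂) = 1.107 ft. ΔE/E₁ = 1.107/2.416 = 0.458.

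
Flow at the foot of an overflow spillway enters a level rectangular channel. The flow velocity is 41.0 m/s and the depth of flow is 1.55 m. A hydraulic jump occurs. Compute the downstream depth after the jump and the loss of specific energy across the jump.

y₂ = 22.3 m; ΔE = 64.5 m

Fr₁ = V₁/√(g·y₁) = 41.0/√(9.81×1.55) = 10.5.
Bélanger equation: y₂/y₁ = ½[√(1 + 8Fr₁²) − 1] = ½[√885.4 − 1] = 14.4.
y₂ = 14.4 × 1.55 = 22.3 m.
Head loss: ΔE = (y₂ − y₁)³/(4y₁y₂) = (22.3 − 1.55)³/(4×1.55×22.3) = 8916/138 = 64.5 m.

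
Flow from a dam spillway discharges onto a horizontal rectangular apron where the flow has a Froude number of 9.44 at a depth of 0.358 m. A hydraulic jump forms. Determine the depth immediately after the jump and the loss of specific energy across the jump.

Fr₁ = 9.44 (given).
By Bélanger, y₂/y₁ = ½[√(1 + 8Fr₁²) − 1] = ½[√713.9 − 1] = 12.9.
y₂ = 12.9 × 0.358 = 4.60 m.
V₁ = Fr₁·√(g·y₁) = 9.44×√(9.81×0.358) = 17.7 m/s; q = V₁·y₁ = 6.33 m²/s. V₂ = q/y₂ = 6.33/4.60 = 1.38 m/s. E₁ = y₁ + V₁²/2g = 16.3 m; E₂ = y₂ + V₂²/2g = 4.70 m. ΔE = E₁ − E₂ = 11.6 m.

y₂ = 4.60 m; ΔE = 11.6 m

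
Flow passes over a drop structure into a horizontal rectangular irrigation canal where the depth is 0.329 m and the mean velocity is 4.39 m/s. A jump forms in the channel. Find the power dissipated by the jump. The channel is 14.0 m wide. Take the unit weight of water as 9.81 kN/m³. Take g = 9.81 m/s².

Fr₁ = V₁/√(g·y₁) = 4.39/√(9.81×0.329) = 2.44.
By Bélanger, y₂/y₁ = ½[√(1 + 8Fr₁²) − 1] = ½[√48.77 − 1] = 2.99.
y₂ = 2.99 × 0.329 = 0.984 m.
q = V₁·y₁ = 4.39 × 0.329 = 1.44 m²/s. V₂ = q/y₂ = 1.44/0.984 = 1.47 m/s. E₁ = y₁ + V₁²/2g = 1.31 m; E₂ = y₂ + V₂²/2g = 1.09 m. ΔE = E₁ − E₂ = 0.217 m.
Q = q·b = 1.44 × 14.0 = 20.2 m³/s. P = γ·Q·ΔE = 9.81 × 20.2 × 0.217 = 43.1 kW.

P = 43.1 kW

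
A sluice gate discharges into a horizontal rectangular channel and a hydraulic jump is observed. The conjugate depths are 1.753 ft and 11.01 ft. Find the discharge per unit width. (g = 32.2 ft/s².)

q = 62.98 ft²/s

For a rectangular channel the momentum equation gives q² = ½·g·y₁·y₂·(y₁ + y₂) = ½×32.2×1.753×11.01×12.76 = 3966.
q = √3966 = 62.98 ft²/s.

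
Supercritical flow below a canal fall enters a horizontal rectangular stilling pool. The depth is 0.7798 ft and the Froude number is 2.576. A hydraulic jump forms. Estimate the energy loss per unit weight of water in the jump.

ΔE = 0.6332 ft

Fr₁ = 2.576 (given).
Sequent-depth ratio: y₂/y₁ = ½[√(1 + 8Fr₁²) − 1] = ½[√54.086 − 1] = 3.177.
y₂ = 3.177 × 0.7798 = 2.478 ft.
V₁ = Fr₁·√(g·y₁) = 2.576×√(32.2×0.7798) = 12.91 ft/s; q = V₁·y₁ = 10.07 ft²/s. V₂ = q/y₂ = 10.07/2.478 = 4.063 ft/s. E₁ = y₁ + V₁²/2g = 3.367 ft; E₂ = y₂ + V₂²/2g = 2.734 ft. ΔE = E₁ − E₂ = 0.6332 ft.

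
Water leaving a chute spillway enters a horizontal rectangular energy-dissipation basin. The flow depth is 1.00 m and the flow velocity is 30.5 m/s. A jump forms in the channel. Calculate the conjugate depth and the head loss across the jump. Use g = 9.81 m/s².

y₂ = 13.3 m; ΔE = 34.9 m

Fr₁ = V₁/√(g·y₁) = 30.5/√(9.81×1.00) = 9.74.
By Bélanger, y₂/y₁ = ½[√(1 + 8Fr₁²) − 1] = ½[√759.6 − 1] = 13.3.
y₂ = 13.3 × 1.00 = 13.3 m.
q = V₁·y₁ = 30.5 × 1.00 = 30.5 m²/s. V₂ = q/y₂ = 30.5/13.3 = 2.30 m/s. E₁ = y₁ + V₁²/2g = 48.4 m; E₂ = y₂ + V₂²/2g = 13.5 m. ΔE = E₁ − E₂ = 34.9 m.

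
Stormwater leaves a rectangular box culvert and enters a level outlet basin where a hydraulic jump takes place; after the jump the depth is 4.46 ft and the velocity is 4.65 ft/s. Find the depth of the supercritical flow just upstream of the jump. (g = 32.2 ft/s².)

y₁ = 1.08 ft

Fr₂ = V₂/√(g·y₂) = 4.65/√(32.2×4.46) = 0.388.
From the momentum equation (using Fr₂), y₁/y₂ = ½[√(1 + 8Fr₂²) − 1] = ½[√2.204 − 1] = 0.242.
y₁ = 0.242 × 4.46 = 1.08 ft.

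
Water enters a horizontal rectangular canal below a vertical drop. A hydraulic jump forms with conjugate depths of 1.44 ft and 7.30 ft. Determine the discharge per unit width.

q = 38.5 ft²/s

For a rectangular channel the momentum equation gives q² = ½·g·y₁·y₂·(y₁ + y₂) = ½×32.2×1.44×7.30×8.74 = 1479.
q = √1479 = 38.5 ft²/s.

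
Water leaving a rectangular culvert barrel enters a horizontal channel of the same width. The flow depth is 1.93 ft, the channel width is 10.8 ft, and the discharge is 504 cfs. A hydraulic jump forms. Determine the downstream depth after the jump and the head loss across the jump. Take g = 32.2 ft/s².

y₂ = 7.46 ft; ΔE = 2.94 ft

q = Q/b = 504/10.8 = 46.7 ft²/s; V₁ = q/y₁ = 24.2 ft/s. Fr₁ = V₁/√(g·y₁) = 3.07.
Bélanger equation: y₂/y₁ = ½[√(1 + 8Fr₁²) − 1] = ½[√76.26 − 1] = 3.87.
y₂ = 3.87 × 1.93 = 7.46 ft.
V₂ = q/y₂ = 46.7/7.46 = 6.25 ft/s. E₁ = y₁ + V₁²/2g = 11.0 ft; E₂ = y₂ + V₂²/2g = 8.07 ft. ΔE = E₁ − E₂ = 2.94 ft.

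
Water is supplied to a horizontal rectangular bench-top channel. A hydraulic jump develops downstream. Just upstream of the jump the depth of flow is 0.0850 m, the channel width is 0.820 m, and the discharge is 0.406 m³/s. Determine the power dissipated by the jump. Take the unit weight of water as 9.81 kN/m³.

P = 4.24 kW

q = Q/b = 0.406/0.820 = 0.495 m²/s; V₁ = q/y₁ = 5.82 m/s. Fr₁ = V₁/√(g·y₁) = 6.38.
Bélanger equation: y₂/y₁ = ½[√(1 + 8Fr₁²) − 1] = ½[√326.5 − 1] = 8.54.
y₂ = 8.54 × 0.0850 = 0.725 m.
V₂ = q/y₂ = 0.495/0.725 = 0.682 m/s. E₁ = y₁ + V₁²/2g = 1.81 m; E₂ = y₂ + V₂²/2g = 0.749 m. ΔE = E₁ − E₂ = 1.07 m.
P = γ·Q·ΔE = 9.81 × 0.406 × 1.07 = 4.24 kW.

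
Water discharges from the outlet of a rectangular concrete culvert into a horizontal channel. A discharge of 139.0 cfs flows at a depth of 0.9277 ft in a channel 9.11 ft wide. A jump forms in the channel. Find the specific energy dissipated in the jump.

ΔE = 1.324 ft

q = Q/b = 139.0/9.11 = 15.26 ft²/s; V₁ = q/y₁ = 16.45 ft/s. Fr₁ = V₁/√(g·y₁) = 3.009.
Bélanger equation: y₂/y₁ = ½[√(1 + 8Fr₁²) − 1] = ½[√73.444 − 1] = 3.785.
y₂ = 3.785 × 0.9277 = 3.511 ft.
V₂ = q/y₂ = 15.26/3.511 = 4.345 ft/s. E₁ = y₁ + V₁²/2g = 5.128 ft; E₂ = y₂ + V₂²/2g = 3.805 ft. ΔE = E₁ − E₂ = 1.324 ft.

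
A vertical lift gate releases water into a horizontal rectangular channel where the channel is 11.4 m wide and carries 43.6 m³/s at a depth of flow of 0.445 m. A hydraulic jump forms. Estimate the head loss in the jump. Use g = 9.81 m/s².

ΔE = 1.70 m

q = Q/b = 43.6/11.4 = 3.82 m²/s; V₁ = q/y₁ = 8.59 m/s. Fr₁ = V₁/√(g·y₁) = 4.11.
Sequent-depth ratio: y₂/y₁ = ½[√(1 + 8Fr₁²) − 1] = ½[√136.4 − 1] = 5.34.
y₂ = 5.34 × 0.445 = 2.38 m.
V₂ = q/y₂ = 3.82/2.38 = 1.61 m/s. E₁ = y₁ + V₁²/2g = 4.21 m; E₂ = y₂ + V₂²/2g = 2.51 m. ΔE = E₁ − E₂ = 1.70 m.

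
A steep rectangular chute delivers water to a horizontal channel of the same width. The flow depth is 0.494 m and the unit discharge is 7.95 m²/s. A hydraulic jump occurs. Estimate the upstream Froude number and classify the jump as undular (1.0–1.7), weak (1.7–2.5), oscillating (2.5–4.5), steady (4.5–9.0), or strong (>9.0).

Fr₁ = 7.31; steady jump

V₁ = q/y₁ = 7.95/0.494 = 16.1 m/s. Fr₁ = V₁/√(g·y₁) = 16.1/√(9.81×0.494) = 7.31.
Fr₁ = 7.31 lies in the steady range.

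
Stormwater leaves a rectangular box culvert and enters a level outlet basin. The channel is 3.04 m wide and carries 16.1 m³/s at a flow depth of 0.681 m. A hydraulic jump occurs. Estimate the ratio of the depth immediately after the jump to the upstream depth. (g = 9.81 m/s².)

q = Q/b = 16.1/3.04 = 5.30 m²/s; V₁ = q/y₁ = 7.78 m/s. Fr₁ = V₁/√(g·y₁) = 3.01.
Sequent-depth ratio: y₂/y₁ = ½[√(1 + 8Fr₁²) − 1] = ½[√73.42 − 1] = 3.78.

y₂/y₁ = 3.78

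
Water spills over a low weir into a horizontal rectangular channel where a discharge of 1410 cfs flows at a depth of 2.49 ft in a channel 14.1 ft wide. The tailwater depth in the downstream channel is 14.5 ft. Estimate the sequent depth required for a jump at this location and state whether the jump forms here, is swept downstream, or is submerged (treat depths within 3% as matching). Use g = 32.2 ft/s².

q = Q/b = 1410/14.1 = 100 ft²/s; V₁ = q/y₁ = 40.2 ft/s. Fr₁ = V₁/√(g·y₁) = 4.49.
Conjugate-depth relation: y₂/y₁ = ½[√(1 + 8Fr₁²) − 1] = ½[√161.9 − 1] = 5.86.
y₂ = 5.86 × 2.49 = 14.6 ft.
Tailwater y_tw = 14.5 ft: y_tw ≈ y₂, so the jump forms here.

y₂ = 14.6 ft; the jump forms here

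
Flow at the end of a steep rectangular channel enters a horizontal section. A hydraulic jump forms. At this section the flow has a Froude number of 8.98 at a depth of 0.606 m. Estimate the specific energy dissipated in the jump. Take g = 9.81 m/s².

ΔE = 17.5 m

Fr₁ = 8.98 (given).
Bélanger equation: y₂/y₁ = ½[√(1 + 8Fr₁²) − 1] = ½[√646.1 − 1] = 12.2.
y₂ = 12.2 × 0.606 = 7.40 m.
Head loss: ΔE = (y₂ − y₁)³/(4y₁y₂) = (7.40 − 0.606)³/(4×0.606×7.40) = 313/17.9 = 17.5 m.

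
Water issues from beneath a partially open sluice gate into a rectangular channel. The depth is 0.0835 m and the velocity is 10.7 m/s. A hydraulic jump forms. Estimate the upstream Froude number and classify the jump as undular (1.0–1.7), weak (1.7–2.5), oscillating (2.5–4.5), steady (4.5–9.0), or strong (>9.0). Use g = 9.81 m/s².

Fr₁ = V₁/√(g·y₁) = 10.7/√(9.81×0.0835) = 11.8.
Fr₁ = 11.8 lies in the strong range.

Fr₁ = 11.8; strong jump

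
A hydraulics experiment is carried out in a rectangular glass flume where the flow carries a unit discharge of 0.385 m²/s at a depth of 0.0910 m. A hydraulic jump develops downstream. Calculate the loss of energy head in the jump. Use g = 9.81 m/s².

V₁ = q/y₁ = 0.385/0.0910 = 4.23 m/s. Fr₁ = V₁/√(g·y₁) = 4.23/√(9.81×0.0910) = 4.48.
Bélanger equation: y₂/y₁ = ½[√(1 + 8Fr₁²) − 1] = ½[√161.4 − 1] = 5.85.
y₂ = 5.85 × 0.0910 = 0.533 m.
V₂ = q/y₂ = 0.385/0.533 = 0.723 m/s. E₁ = y₁ + V₁²/2g = 1.00 m; E₂ = y₂ + V₂²/2g = 0.559 m. ΔE = E₁ − E₂ = 0.444 m.

ΔE = 0.444 m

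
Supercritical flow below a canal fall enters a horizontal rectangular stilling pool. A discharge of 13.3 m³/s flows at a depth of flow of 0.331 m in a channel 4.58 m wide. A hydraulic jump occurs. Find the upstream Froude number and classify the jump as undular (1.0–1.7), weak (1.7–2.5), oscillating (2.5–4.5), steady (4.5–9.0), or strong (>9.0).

Fr₁ = 4.87; steady jump

q = Q/b = 13.3/4.58 = 2.90 m²/s; V₁ = q/y₁ = 8.77 m/s. Fr₁ = V₁/√(g·y₁) = 4.87.
Fr₁ = 4.87 lies in the steady range.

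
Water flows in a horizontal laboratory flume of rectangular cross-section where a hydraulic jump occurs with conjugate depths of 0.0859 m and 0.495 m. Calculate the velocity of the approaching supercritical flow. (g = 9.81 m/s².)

V₁ = 4.05 m/s

For a rectangular channel the momentum equation gives q² = ½·g·y₁·y₂·(y₁ + y₂) = ½×9.81×0.0859×0.495×0.581 = 0.121.
q = √0.121 = 0.348 m²/s.
V₁ = q/y₁ = 0.348/0.0859 = 4.05 m/s.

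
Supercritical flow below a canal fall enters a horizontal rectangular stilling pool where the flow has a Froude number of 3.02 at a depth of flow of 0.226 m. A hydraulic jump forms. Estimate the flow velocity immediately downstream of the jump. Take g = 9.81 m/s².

V₂ = 1.18 m/s

Fr₁ = 3.02 (given).
Sequent-depth ratio: y₂/y₁ = ½[√(1 + 8Fr₁²) − 1] = ½[√73.96 − 1] = 3.80.
y₂ = 3.80 × 0.226 = 0.859 m.
V₁ = Fr₁·√(g·y₁) = 3.02×√(9.81×0.226) = 4.50 m/s; q = V₁·y₁ = 1.02 m²/s.
V₂ = q/y₂ = 1.02/0.859 = 1.18 m/s.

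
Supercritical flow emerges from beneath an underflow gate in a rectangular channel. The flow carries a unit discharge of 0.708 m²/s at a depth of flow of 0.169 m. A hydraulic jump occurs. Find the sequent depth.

y₂ = 0.698 m

V₁ = q/y₁ = 0.708/0.169 = 4.19 m/s. Fr₁ = V₁/√(g·y₁) = 4.19/√(9.81×0.169) = 3.25.
Sequent-depth ratio: y₂/y₁ = ½[√(1 + 8Fr₁²) − 1] = ½[√85.69 − 1] = 4.13.
y₂ = 4.13 × 0.169 = 0.698 m.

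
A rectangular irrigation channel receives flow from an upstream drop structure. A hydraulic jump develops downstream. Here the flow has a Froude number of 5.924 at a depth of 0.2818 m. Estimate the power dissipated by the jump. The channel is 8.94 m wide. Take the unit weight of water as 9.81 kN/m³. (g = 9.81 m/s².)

P = 711.5 kW

Fr₁ = 5.924 (given).
By Bélanger, y₂/y₁ = ½[√(1 + 8Fr₁²) − 1] = ½[√281.75 − 1] = 7.893.
y₂ = 7.893 × 0.2818 = 2.224 m.
Head loss: ΔE = (y₂ − y₁)³/(4y₁y₂) = (2.224 − 0.2818)³/(4×0.2818×2.224) = 7.328/2.507 = 2.923 m.
V₁ = Fr₁·√(g·y₁) = 5.924×√(9.81×0.2818) = 9.850 m/s; q = V₁·y₁ = 2.776 m²/s. Q = q·b = 2.776 × 8.94 = 24.81 m³/s. P = γ·Q·ΔE = 9.81 × 24.81 × 2.923 = 711.5 kW.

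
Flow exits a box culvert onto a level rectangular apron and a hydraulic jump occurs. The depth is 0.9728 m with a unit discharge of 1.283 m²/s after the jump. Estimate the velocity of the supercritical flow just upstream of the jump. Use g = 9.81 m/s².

V₂ = q/y₂ = 1.283/0.9728 = 1.319 m/s; Fr₂ = V₂/√(g·y₂) = 0.4269.
Applying the sequent-depth relation in reverse, y₁/y₂ = ½[√(1 + 8Fr₂²) − 1] = ½[√2.4582 − 1] = 0.2839.
y₁ = 0.2839 × 0.9728 = 0.2762 m.
V₁ = q/y₁ = 1.283/0.2762 = 4.645 m/s.

V₁ = 4.645 m/s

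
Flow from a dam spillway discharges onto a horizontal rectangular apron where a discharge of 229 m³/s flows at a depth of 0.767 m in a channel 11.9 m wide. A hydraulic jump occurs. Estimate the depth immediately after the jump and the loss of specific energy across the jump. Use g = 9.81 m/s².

y₂ = 9.55 m; ΔE = 23.1 m

q = Q/b = 229/11.9 = 19.2 m²/s; V₁ = q/y₁ = 25.1 m/s. Fr₁ = V₁/√(g·y₁) = 9.15.
By Bélanger, y₂/y₁ = ½[√(1 + 8Fr₁²) − 1] = ½[√670.3 − 1] = 12.4.
y₂ = 12.4 × 0.767 = 9.55 m.
V₂ = q/y₂ = 19.2/9.55 = 2.02 m/s. E₁ = y₁ + V₁²/2g = 32.9 m; E₂ = y₂ + V₂²/2g = 9.75 m. ΔE = E₁ − E₂ = 23.1 m.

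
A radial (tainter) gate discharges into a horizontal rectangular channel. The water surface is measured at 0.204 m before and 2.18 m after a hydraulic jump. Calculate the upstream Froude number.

For a rectangular channel the momentum equation gives q² = ½·g·y₁·y₂·(y₁ + y₂) = ½×9.81×0.204×2.18×2.38 = 5.20.
q = √5.20 = 2.28 m²/s.
V₁ = q/y₁ = 11.2 m/s; Fr₁ = V₁/√(g·y₁) = 7.90.

Fr₁ = 7.90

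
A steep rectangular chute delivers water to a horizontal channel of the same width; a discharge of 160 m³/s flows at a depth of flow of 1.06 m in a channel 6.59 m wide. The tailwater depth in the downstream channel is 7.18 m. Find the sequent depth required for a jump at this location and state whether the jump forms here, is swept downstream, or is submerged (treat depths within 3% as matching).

y₂ = 10.1 m; the jump is swept downstream

q = Q/b = 160/6.59 = 24.3 m²/s; V₁ = q/y₁ = 22.9 m/s. Fr₁ = V₁/√(g·y₁) = 7.10.
From the momentum equation for a rectangular channel, y₂/y₁ = ½[√(1 + 8Fr₁²) − 1] = ½[√404.6 − 1] = 9.56.
y₂ = 9.56 × 1.06 = 10.1 m.
Tailwater y_tw = 7.18 m: y_tw < y₂, so the jump is swept downstream.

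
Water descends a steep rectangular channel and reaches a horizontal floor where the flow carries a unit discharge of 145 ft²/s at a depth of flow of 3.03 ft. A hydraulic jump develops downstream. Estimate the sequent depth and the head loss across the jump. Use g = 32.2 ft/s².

y₂ = 19.3 ft; ΔE = 18.4 ft

V₁ = q/y₁ = 145/3.03 = 47.9 ft/s. Fr₁ = V₁/√(g·y₁) = 47.9/√(32.2×3.03) = 4.84.
Conjugate-depth relation: y₂/y₁ = ½[√(1 + 8Fr₁²) − 1] = ½[√188.8 − 1] = 6.37.
y₂ = 6.37 × 3.03 = 19.3 ft.
Head loss: ΔE = (y₂ − y₁)³/(4y₁y₂) = (19.3 − 3.03)³/(4×3.03×19.3) = 4307/234 = 18.4 ft.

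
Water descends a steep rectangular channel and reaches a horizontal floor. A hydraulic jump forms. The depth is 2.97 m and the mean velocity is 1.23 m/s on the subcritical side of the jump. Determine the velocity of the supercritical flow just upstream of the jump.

Fr₂ = V₂/√(g·y₂) = 1.23/√(9.81×2.97) = 0.228.
Applying the sequent-depth relation in reverse, y₁/y₂ = ½[√(1 + 8Fr₂²) − 1] = ½[√1.415 − 1] = 0.0949.
y₁ = 0.0949 × 2.97 = 0.282 m.
V₁ = q/y₁ = 3.65/0.282 = 13.0 m/s.

V₁ = 13.0 m/s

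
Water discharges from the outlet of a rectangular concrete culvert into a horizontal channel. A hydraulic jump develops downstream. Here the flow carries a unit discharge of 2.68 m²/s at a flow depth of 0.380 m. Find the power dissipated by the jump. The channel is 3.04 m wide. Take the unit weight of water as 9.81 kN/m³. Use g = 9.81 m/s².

V₁ = q/y₁ = 2.68/0.380 = 7.05 m/s. Fr₁ = V₁/√(g·y₁) = 7.05/√(9.81×0.380) = 3.65.
Sequent-depth ratio: y₂/y₁ = ½[√(1 + 8Fr₁²) − 1] = ½[√107.7 − 1] = 4.69.
y₂ = 4.69 × 0.380 = 1.78 m.
Head loss: ΔE = (y₂ − y₁)³/(4y₁y₂) = (1.78 − 0.380)³/(4×0.380×1.78) = 2.76/2.71 = 1.02 m.
Q = q·b = 2.68 × 3.04 = 8.15 m³/s. P = γ·Q·ΔE = 9.81 × 8.15 × 1.02 = 81.3 kW.

P = 81.3 kW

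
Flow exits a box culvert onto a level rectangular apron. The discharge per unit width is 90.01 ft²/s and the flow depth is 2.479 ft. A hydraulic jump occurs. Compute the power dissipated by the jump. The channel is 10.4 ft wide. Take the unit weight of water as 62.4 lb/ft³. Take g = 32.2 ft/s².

P = 971.9 hp

V₁ = q/y₁ = 90.01/2.479 = 36.31 ft/s. Fr₁ = V₁/√(g·y₁) = 36.31/√(32.2×2.479) = 4.064.
Conjugate-depth relation: y₂/y₁ = ½[√(1 + 8Fr₁²) − 1] = ½[√133.13 − 1] = 5.269.
y₂ = 5.269 × 2.479 = 13.06 ft.
V₂ = q/y₂ = 90.01/13.06 = 6.891 ft/s. E₁ = y₁ + V₁²/2g = 22.95 ft; E₂ = y₂ + V₂²/2g = 13.80 ft. ΔE = E₁ − E₂ = 9.151 ft.
Q = q·b = 90.01 × 10.4 = 936.1 cfs. P = γ·Q·ΔE/550 = 62.4 × 936.1 × 9.151 / 550 = 971.9 hp.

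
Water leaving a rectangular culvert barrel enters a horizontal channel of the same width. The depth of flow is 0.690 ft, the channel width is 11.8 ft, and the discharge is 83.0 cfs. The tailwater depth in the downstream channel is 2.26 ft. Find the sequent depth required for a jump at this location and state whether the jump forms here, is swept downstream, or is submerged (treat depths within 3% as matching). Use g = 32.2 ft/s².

q = Q/b = 83.0/11.8 = 7.03 ft²/s; V₁ = q/y₁ = 10.2 ft/s. Fr₁ = V₁/√(g·y₁) = 2.16.
By Bélanger, y₂/y₁ = ½[√(1 + 8Fr₁²) − 1] = ½[√38.42 − 1] = 2.60.
y₂ = 2.60 × 0.690 = 1.79 ft.
Tailwater y_tw = 2.26 ft: y_tw > y₂, so the jump is submerged.

y₂ = 1.79 ft; the jump is submerged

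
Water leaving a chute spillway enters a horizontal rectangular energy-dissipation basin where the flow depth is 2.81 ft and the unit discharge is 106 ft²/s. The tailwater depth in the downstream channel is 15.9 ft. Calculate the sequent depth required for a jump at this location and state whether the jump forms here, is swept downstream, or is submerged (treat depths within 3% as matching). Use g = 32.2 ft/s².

y₂ = 14.4 ft; the jump is submerged

V₁ = q/y₁ = 106/2.81 = 37.7 ft/s. Fr₁ = V₁/√(g·y₁) = 37.7/√(32.2×2.81) = 3.97.
Bélanger equation: y₂/y₁ = ½[√(1 + 8Fr₁²) − 1] = ½[√126.8 − 1] = 5.13.
y₂ = 5.13 × 2.81 = 14.4 ft.
Tailwater y_tw = 15.9 ft: y_tw > y₂, so the jump is submerged.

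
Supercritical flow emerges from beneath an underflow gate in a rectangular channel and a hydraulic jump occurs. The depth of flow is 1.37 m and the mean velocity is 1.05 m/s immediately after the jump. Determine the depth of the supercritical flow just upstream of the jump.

Fr₂ = V₂/√(g·y₂) = 1.05/√(9.81×1.37) = 0.286.
Applying the sequent-depth relation in reverse, y₁/y₂ = ½[√(1 + 8Fr₂²) − 1] = ½[√1.656 − 1] = 0.143.
y₁ = 0.143 × 1.37 = 0.197 m.

y₁ = 0.197 m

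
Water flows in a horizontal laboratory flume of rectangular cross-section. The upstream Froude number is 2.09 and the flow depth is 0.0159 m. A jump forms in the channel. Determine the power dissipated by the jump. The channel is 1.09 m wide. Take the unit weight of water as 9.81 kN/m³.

P = 0.000750 kW

Fr₁ = 2.09 (given).
By Bélanger, y₂/y₁ = ½[√(1 + 8Fr₁²) − 1] = ½[√35.94 − 1] = 2.50.
y₂ = 2.50 × 0.0159 = 0.0397 m.
Head loss: ΔE = (y₂ − y₁)³/(4y₁y₂) = (0.0397 − 0.0159)³/(4×0.0159×0.0397) = 0.0000135/0.00253 = 0.00535 m.
V₁ = Fr₁·√(g·y₁) = 2.09×√(9.81×0.0159) = 0.825 m/s; q = V₁·y₁ = 0.0131 m²/s. Q = q·b = 0.0131 × 1.09 = 0.0143 m³/s. P = γ·Q·ΔE = 9.81 × 0.0143 × 0.00535 = 0.000750 kW.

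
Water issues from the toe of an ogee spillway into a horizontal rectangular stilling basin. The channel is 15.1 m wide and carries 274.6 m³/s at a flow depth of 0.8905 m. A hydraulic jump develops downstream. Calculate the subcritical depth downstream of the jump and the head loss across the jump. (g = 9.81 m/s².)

y₂ = 8.267 m; ΔE = 13.63 m

q = Q/b = 274.6/15.1 = 18.19 m²/s; V₁ = q/y₁ = 20.42 m/s. Fr₁ = V₁/√(g·y₁) = 6.909.
Conjugate-depth relation: y₂/y₁ = ½[√(1 + 8Fr₁²) − 1] = ½[√382.91 − 1] = 9.284.
y₂ = 9.284 × 0.8905 = 8.267 m.
Head loss: ΔE = (y₂ − y₁)³/(4y₁y₂) = (8.267 − 0.8905)³/(4×0.8905×8.267) = 401.5/29.45 = 13.63 m.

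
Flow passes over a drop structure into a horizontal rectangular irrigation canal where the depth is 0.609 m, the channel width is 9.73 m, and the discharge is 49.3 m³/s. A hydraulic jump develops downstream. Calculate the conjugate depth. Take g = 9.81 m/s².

y₂ = 2.64 m

q = Q/b = 49.3/9.73 = 5.07 m²/s; V₁ = q/y₁ = 8.32 m/s. Fr₁ = V₁/√(g·y₁) = 3.40.
By Bélanger, y₂/y₁ = ½[√(1 + 8Fr₁²) − 1] = ½[√93.69 − 1] = 4.34.
y₂ = 4.34 × 0.609 = 2.64 m.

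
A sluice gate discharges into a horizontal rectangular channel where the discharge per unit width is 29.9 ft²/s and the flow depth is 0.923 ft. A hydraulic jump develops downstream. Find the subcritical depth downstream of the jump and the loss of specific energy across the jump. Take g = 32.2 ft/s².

V₁ = q/y₁ = 29.9/0.923 = 32.4 ft/s. Fr₁ = V₁/√(g·y₁) = 32.4/√(32.2×0.923) = 5.94.
From the momentum equation for a rectangular channel, y₂/y₁ = ½[√(1 + 8Fr₁²) − 1] = ½[√283.5 − 1] = 7.92.
y₂ = 7.92 × 0.923 = 7.31 ft.
V₂ = q/y₂ = 29.9/7.31 = 4.09 ft/s. E₁ = y₁ + V₁²/2g = 17.2 ft; E₂ = y₂ + V₂²/2g = 7.57 ft. ΔE = E₁ − E₂ = 9.65 ft.

y₂ = 7.31 ft; ΔE = 9.65 ft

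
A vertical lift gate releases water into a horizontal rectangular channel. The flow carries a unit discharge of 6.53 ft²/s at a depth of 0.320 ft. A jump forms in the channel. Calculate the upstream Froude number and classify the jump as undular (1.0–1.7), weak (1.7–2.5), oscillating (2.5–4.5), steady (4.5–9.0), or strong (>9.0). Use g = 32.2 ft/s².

V₁ = q/y₁ = 6.53/0.320 = 20.4 ft/s. Fr₁ = V₁/√(g·y₁) = 20.4/√(32.2×0.320) = 6.36.
Fr₁ = 6.36 lies in the steady range.

Fr₁ = 6.36; steady jump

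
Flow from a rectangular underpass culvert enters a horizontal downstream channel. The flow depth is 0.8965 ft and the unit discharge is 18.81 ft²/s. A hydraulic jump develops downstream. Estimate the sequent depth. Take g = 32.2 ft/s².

V₁ = q/y₁ = 18.81/0.8965 = 20.98 ft/s. Fr₁ = V₁/√(g·y₁) = 20.98/√(32.2×0.8965) = 3.905.
Bélanger equation: y₂/y₁ = ½[√(1 + 8Fr₁²) − 1] = ½[√123.00 − 1] = 5.045.
y₂ = 5.045 × 0.8965 = 4.523 ft.

y₂ = 4.523 ft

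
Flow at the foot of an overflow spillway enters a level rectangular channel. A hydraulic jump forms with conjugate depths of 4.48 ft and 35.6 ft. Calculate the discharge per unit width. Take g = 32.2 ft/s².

For a rectangular channel the momentum equation gives q² = ½·g·y₁·y₂·(y₁ + y₂) = ½×32.2×4.48×35.6×40.1 = 102916.
q = √102916 = 321 ft²/s.

q = 321 ft²/s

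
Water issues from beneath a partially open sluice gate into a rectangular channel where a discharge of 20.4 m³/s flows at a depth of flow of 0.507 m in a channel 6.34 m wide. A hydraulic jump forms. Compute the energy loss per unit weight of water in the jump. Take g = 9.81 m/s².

q = Q/b = 20.4/6.34 = 3.22 m²/s; V₁ = q/y₁ = 6.35 m/s. Fr₁ = V₁/√(g·y₁) = 2.85.
Sequent-depth ratio: y₂/y₁ = ½[√(1 + 8Fr₁²) − 1] = ½[√65.79 − 1] = 3.56.
y₂ = 3.56 × 0.507 = 1.80 m.
Head loss: ΔE = (y₂ − y₁)³/(4y₁y₂) = (1.80 − 0.507)³/(4×0.507×1.80) = 2.17/3.66 = 0.595 m.

ΔE = 0.595 m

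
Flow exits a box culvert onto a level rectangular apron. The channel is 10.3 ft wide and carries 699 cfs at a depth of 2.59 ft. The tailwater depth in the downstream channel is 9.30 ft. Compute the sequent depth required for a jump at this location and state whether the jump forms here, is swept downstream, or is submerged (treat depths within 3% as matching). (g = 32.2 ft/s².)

y₂ = 9.29 ft; the jump forms here

q = Q/b = 699/10.3 = 67.9 ft²/s; V₁ = q/y₁ = 26.2 ft/s. Fr₁ = V₁/√(g·y₁) = 2.87.
By Bélanger, y₂/y₁ = ½[√(1 + 8Fr₁²) − 1] = ½[√66.86 − 1] = 3.59.
y₂ = 3.59 × 2.59 = 9.29 ft.
Tailwater y_tw = 9.30 ft: y_tw ≈ y₂, so the jump forms here.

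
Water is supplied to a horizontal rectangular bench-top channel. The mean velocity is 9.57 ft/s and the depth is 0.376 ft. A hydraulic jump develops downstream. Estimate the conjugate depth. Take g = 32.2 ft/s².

y₂ = 1.29 ft

Fr₁ = V₁/√(g·y₁) = 9.57/√(32.2×0.376) = 2.75.
From the momentum equation for a rectangular channel, y₂/y₁ = ½[√(1 + 8Fr₁²) − 1] = ½[√61.52 − 1] = 3.42.
y₂ = 3.42 × 0.376 = 1.29 ft.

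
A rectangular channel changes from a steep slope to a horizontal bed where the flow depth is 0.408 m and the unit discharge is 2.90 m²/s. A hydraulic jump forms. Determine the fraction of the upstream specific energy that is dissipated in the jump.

ΔE/E₁ = 0.336 (33.6%)

V₁ = q/y₁ = 2.90/0.408 = 7.11 m/s. Fr₁ = V₁/√(g·y₁) = 7.11/√(9.81×0.408) = 3.55.
Bélanger equation: y₂/y₁ = ½[√(1 + 8Fr₁²) − 1] = ½[√102.0 − 1] = 4.55.
y₂ = 4.55 × 0.408 = 1.86 m.
E₁ = y₁ + V₁²/2g = 2.98 m. ΔE = (y₂ − y₁)³/(4y₁y₂) = 1.00 m. ΔE/E₁ = 1.00/2.98 = 0.336.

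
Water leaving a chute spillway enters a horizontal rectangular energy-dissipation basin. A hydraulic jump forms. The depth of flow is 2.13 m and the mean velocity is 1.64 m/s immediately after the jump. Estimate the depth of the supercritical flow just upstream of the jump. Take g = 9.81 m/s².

y₁ = 0.452 m

Fr₂ = V₂/√(g·y₂) = 1.64/√(9.81×2.13) = 0.359.
Since the conjugate-depth ratio holds either way, y₁/y₂ = ½[√(1 + 8Fr₂²) − 1] = ½[√2.030 − 1] = 0.212.
y₁ = 0.212 × 2.13 = 0.452 m.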